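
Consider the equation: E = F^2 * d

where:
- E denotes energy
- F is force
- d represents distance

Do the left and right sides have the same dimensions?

No

E (energy) has dimensions [L^2 M T^-2].
F (force) has dimensions [L M T^-2].
d (distance) has dimensions [L].

Left side: [L^2 M T^-2]
Right side: [L^3 M^2 T^-4]

The two sides have different dimensions, so the equation is NOT dimensionally consistent.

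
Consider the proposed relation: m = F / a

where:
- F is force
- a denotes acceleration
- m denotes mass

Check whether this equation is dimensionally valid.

Yes

F (force) has dimensions [L M T^-2].
a (acceleration) has dimensions [L T^-2].
m (mass) has dimensions [M].

Left side: [M]
Right side: [M]

Both sides have the same dimensions, so the equation is dimensionally consistent.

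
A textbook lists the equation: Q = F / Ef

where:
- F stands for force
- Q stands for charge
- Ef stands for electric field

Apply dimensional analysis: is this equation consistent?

Yes

F (force) has dimensions [L M T^-2].
Q (charge) has dimensions [I T].
Ef (electric field) has dimensions [I^-1 L M T^-3].

Left side: [I T]
Right side: [I T]

Both sides have the same dimensions, so the equation is dimensionally consistent.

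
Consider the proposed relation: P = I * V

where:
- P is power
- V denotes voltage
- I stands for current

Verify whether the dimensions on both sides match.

Yes

P (power) has dimensions [L^2 M T^-3].
V (voltage) has dimensions [I^-1 L^2 M T^-3].
I (current) has dimensions [I].

Left side: [L^2 M T^-3]
Right side: [L^2 M T^-3]

Both sides have the same dimensions, so the equation is dimensionally consistent.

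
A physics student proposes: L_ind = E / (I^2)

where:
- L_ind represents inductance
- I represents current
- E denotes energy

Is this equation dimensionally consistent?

Yes

L_ind (inductance) has dimensions [I^-2 L^2 M T^-2].
I (current) has dimensions [I].
E (energy) has dimensions [L^2 M T^-2].

Left side: [I^-2 L^2 M T^-2]
Right side: [I^-2 L^2 M T^-2]

Both sides have the same dimensions, so the equation is dimensionally consistent.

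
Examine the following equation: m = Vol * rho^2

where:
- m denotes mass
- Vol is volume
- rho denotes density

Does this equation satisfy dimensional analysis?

No

m (mass) has dimensions [M].
Vol (volume) has dimensions [L^3].
rho (density) has dimensions [L^-3 M].

Left side: [M]
Right side: [L^-3 M^2]

The two sides have different dimensions, so the equation is NOT dimensionally consistent.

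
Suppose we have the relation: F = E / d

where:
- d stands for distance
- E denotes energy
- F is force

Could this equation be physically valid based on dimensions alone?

Yes

d (distance) has dimensions [L].
E (energy) has dimensions [L^2 M T^-2].
F (force) has dimensions [L M T^-2].

Left side: [L M T^-2]
Right side: [L M T^-2]

Both sides have the same dimensions, so the equation is dimensionally consistent.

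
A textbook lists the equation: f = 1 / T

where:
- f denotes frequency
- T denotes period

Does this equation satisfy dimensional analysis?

Yes

f (frequency) has dimensions [T^-1].
T (period) has dimensions [T].

Left side: [T^-1]
Right side: [T^-1]

Both sides have the same dimensions, so the equation is dimensionally consistent.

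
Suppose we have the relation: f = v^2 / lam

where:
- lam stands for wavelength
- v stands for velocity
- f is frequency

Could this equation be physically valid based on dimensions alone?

No

lam (wavelength) has dimensions [L].
v (velocity) has dimensions [L T^-1].
f (frequency) has dimensions [T^-1].

Left side: [T^-1]
Right side: [L T^-2]

The two sides have different dimensions, so the equation is NOT dimensionally consistent.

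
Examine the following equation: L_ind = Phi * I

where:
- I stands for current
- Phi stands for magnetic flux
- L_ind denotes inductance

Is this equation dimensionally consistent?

No

I (current) has dimensions [I].
Phi (magnetic flux) has dimensions [I^-1 L^2 M T^-2].
L_ind (inductance) has dimensions [I^-2 L^2 M T^-2].

Left side: [I^-2 L^2 M T^-2]
Right side: [L^2 M T^-2]

The two sides have different dimensions, so the equation is NOT dimensionally consistent.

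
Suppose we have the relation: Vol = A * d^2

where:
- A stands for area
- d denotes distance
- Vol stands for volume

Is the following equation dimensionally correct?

No

A (area) has dimensions [L^2].
d (distance) has dimensions [L].
Vol (volume) has dimensions [L^3].

Left side: [L^3]
Right side: [L^4]

The two sides have different dimensions, so the equation is NOT dimensionally consistent.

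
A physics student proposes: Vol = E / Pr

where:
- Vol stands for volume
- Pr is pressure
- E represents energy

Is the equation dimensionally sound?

Yes

Vol (volume) has dimensions [L^3].
Pr (pressure) has dimensions [L^-1 M T^-2].
E (energy) has dimensions [L^2 M T^-2].

Left side: [L^3]
Right side: [L^3]

Both sides have the same dimensions, so the equation is dimensionally consistent.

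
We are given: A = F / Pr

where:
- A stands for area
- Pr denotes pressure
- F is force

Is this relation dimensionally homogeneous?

Yes

A (area) has dimensions [L^2].
Pr (pressure) has dimensions [L^-1 M T^-2].
F (force) has dimensions [L M T^-2].

Left side: [L^2]
Right side: [L^2]

Both sides have the same dimensions, so the equation is dimensionally consistent.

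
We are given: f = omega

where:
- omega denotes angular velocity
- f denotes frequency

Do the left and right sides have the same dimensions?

Yes

omega (angular velocity) has dimensions [T^-1].
f (frequency) has dimensions [T^-1].

Left side: [T^-1]
Right side: [T^-1]

Both sides have the same dimensions, so the equation is dimensionally consistent.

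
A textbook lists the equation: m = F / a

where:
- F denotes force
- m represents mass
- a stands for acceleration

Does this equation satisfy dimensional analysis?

Yes

F (force) has dimensions [L M T^-2].
m (mass) has dimensions [M].
a (acceleration) has dimensions [L T^-2].

Left side: [M]
Right side: [M]

Both sides have the same dimensions, so the equation is dimensionally consistent.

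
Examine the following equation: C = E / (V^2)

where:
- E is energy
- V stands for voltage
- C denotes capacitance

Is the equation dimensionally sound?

Yes

E (energy) has dimensions [L^2 M T^-2].
V (voltage) has dimensions [I^-1 L^2 M T^-3].
C (capacitance) has dimensions [I^2 L^-2 M^-1 T^4].

Left side: [I^2 L^-2 M^-1 T^4]
Right side: [I^2 L^-2 M^-1 T^4]

Both sides have the same dimensions, so the equation is dimensionally consistent.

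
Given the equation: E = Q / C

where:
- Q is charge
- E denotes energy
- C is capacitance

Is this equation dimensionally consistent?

No

Q (charge) has dimensions [I T].
E (energy) has dimensions [L^2 M T^-2].
C (capacitance) has dimensions [I^2 L^-2 M^-1 T^4].

Left side: [L^2 M T^-2]
Right side: [I^-1 L^2 M T^-3]

The two sides have different dimensions, so the equation is NOT dimensionally consistent.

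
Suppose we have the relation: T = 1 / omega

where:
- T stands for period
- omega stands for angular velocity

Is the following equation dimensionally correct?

Yes

T (period) has dimensions [T].
omega (angular velocity) has dimensions [T^-1].

Left side: [T]
Right side: [T]

Both sides have the same dimensions, so the equation is dimensionally consistent.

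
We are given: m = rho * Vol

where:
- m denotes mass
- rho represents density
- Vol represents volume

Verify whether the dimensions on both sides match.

Yes

m (mass) has dimensions [M].
rho (density) has dimensions [L^-3 M].
Vol (volume) has dimensions [L^3].

Left side: [M]
Right side: [M]

Both sides have the same dimensions, so the equation is dimensionally consistent.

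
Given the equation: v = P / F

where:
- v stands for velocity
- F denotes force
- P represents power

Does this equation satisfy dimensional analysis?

Yes

v (velocity) has dimensions [L T^-1].
F (force) has dimensions [L M T^-2].
P (power) has dimensions [L^2 M T^-3].

Left side: [L T^-1]
Right side: [L T^-1]

Both sides have the same dimensions, so the equation is dimensionally consistent.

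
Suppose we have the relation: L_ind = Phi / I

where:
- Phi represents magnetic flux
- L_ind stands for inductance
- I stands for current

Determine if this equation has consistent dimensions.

Yes

Phi (magnetic flux) has dimensions [I^-1 L^2 M T^-2].
L_ind (inductance) has dimensions [I^-2 L^2 M T^-2].
I (current) has dimensions [I].

Left side: [I^-2 L^2 M T^-2]
Right side: [I^-2 L^2 M T^-2]

Both sides have the same dimensions, so the equation is dimensionally consistent.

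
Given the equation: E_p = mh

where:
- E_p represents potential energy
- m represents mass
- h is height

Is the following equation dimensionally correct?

No

E_p (potential energy) has dimensions [L^2 M T^-2].
m (mass) has dimensions [M].
h (height) has dimensions [L].

Left side: [L^2 M T^-2]
Right side: [L M]

The two sides have different dimensions, so the equation is NOT dimensionally consistent.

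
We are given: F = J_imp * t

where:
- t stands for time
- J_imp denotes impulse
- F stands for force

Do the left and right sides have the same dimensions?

No

t (time) has dimensions [T].
J_imp (impulse) has dimensions [L M T^-1].
F (force) has dimensions [L M T^-2].

Left side: [L M T^-2]
Right side: [L M]

The two sides have different dimensions, so the equation is NOT dimensionally consistent.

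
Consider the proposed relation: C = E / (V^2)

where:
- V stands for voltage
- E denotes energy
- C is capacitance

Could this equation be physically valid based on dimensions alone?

Yes

V (voltage) has dimensions [I^-1 L^2 M T^-3].
E (energy) has dimensions [L^2 M T^-2].
C (capacitance) has dimensions [I^2 L^-2 M^-1 T^4].

Left side: [I^2 L^-2 M^-1 T^4]
Right side: [I^2 L^-2 M^-1 T^4]

Both sides have the same dimensions, so the equation is dimensionally consistent.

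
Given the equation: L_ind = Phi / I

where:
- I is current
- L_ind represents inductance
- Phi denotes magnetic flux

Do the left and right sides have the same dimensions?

Yes

I (current) has dimensions [I].
L_ind (inductance) has dimensions [I^-2 L^2 M T^-2].
Phi (magnetic flux) has dimensions [I^-1 L^2 M T^-2].

Left side: [I^-2 L^2 M T^-2]
Right side: [I^-2 L^2 M T^-2]

Both sides have the same dimensions, so the equation is dimensionally consistent.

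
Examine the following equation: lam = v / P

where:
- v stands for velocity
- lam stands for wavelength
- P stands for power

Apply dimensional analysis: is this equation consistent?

No

v (velocity) has dimensions [L T^-1].
lam (wavelength) has dimensions [L].
P (power) has dimensions [L^2 M T^-3].

Left side: [L]
Right side: [L^-1 M^-1 T^2]

The two sides have different dimensions, so the equation is NOT dimensionally consistent.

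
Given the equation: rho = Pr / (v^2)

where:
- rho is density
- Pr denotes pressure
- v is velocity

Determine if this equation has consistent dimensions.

Yes

rho (density) has dimensions [L^-3 M].
Pr (pressure) has dimensions [L^-1 M T^-2].
v (velocity) has dimensions [L T^-1].

Left side: [L^-3 M]
Right side: [L^-3 M]

Both sides have the same dimensions, so the equation is dimensionally consistent.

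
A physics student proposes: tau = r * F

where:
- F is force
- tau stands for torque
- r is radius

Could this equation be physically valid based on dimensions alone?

Yes

F (force) has dimensions [L M T^-2].
tau (torque) has dimensions [L^2 M T^-2].
r (radius) has dimensions [L].

Left side: [L^2 M T^-2]
Right side: [L^2 M T^-2]

Both sides have the same dimensions, so the equation is dimensionally consistent.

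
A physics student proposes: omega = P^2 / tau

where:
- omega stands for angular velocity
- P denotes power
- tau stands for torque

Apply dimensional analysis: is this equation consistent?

No

omega (angular velocity) has dimensions [T^-1].
P (power) has dimensions [L^2 M T^-3].
tau (torque) has dimensions [L^2 M T^-2].

Left side: [T^-1]
Right side: [L^2 M T^-4]

The two sides have different dimensions, so the equation is NOT dimensionally consistent.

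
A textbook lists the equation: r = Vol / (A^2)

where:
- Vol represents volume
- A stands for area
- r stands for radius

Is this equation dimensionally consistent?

No

Vol (volume) has dimensions [L^3].
A (area) has dimensions [L^2].
r (radius) has dimensions [L].

Left side: [L]
Right side: [L^-1]

The two sides have different dimensions, so the equation is NOT dimensionally consistent.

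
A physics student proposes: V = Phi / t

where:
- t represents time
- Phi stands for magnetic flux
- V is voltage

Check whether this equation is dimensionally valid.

Yes

t (time) has dimensions [T].
Phi (magnetic flux) has dimensions [I^-1 L^2 M T^-2].
V (voltage) has dimensions [I^-1 L^2 M T^-3].

Left side: [I^-1 L^2 M T^-3]
Right side: [I^-1 L^2 M T^-3]

Both sides have the same dimensions, so the equation is dimensionally consistent.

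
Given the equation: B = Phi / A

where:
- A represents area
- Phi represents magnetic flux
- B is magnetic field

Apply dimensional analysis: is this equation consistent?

Yes

A (area) has dimensions [L^2].
Phi (magnetic flux) has dimensions [I^-1 L^2 M T^-2].
B (magnetic field) has dimensions [I^-1 M T^-2].

Left side: [I^-1 M T^-2]
Right side: [I^-1 M T^-2]

Both sides have the same dimensions, so the equation is dimensionally consistent.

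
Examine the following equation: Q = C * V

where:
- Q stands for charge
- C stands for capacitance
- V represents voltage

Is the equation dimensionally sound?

Yes

Q (charge) has dimensions [I T].
C (capacitance) has dimensions [I^2 L^-2 M^-1 T^4].
V (voltage) has dimensions [I^-1 L^2 M T^-3].

Left side: [I T]
Right side: [I T]

Both sides have the same dimensions, so the equation is dimensionally consistent.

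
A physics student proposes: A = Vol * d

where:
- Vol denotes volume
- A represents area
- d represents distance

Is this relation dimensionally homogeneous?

No

Vol (volume) has dimensions [L^3].
A (area) has dimensions [L^2].
d (distance) has dimensions [L].

Left side: [L^2]
Right side: [L^4]

The two sides have different dimensions, so the equation is NOT dimensionally consistent.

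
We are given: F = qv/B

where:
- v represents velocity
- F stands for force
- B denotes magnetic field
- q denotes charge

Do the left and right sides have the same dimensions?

No

v (velocity) has dimensions [L T^-1].
F (force) has dimensions [L M T^-2].
B (magnetic field) has dimensions [I^-1 M T^-2].
q (charge) has dimensions [I T].

Left side: [L M T^-2]
Right side: [I^2 L M^-1 T^2]

The two sides have different dimensions, so the equation is NOT dimensionally consistent.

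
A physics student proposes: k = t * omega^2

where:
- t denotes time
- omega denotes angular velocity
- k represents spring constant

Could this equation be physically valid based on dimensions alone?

No

t (time) has dimensions [T].
omega (angular velocity) has dimensions [T^-1].
k (spring constant) has dimensions [M T^-2].

Left side: [M T^-2]
Right side: [T^-1]

The two sides have different dimensions, so the equation is NOT dimensionally consistent.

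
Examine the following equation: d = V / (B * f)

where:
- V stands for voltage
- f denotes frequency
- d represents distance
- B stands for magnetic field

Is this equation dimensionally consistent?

No

V (voltage) has dimensions [I^-1 L^2 M T^-3].
f (frequency) has dimensions [T^-1].
d (distance) has dimensions [L].
B (magnetic field) has dimensions [I^-1 M T^-2].

Left side: [L]
Right side: [L^2]

The two sides have different dimensions, so the equation is NOT dimensionally consistent.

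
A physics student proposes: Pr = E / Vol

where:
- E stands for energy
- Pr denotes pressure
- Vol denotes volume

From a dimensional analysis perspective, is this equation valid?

Yes

E (energy) has dimensions [L^2 M T^-2].
Pr (pressure) has dimensions [L^-1 M T^-2].
Vol (volume) has dimensions [L^3].

Left side: [L^-1 M T^-2]
Right side: [L^-1 M T^-2]

Both sides have the same dimensions, so the equation is dimensionally consistent.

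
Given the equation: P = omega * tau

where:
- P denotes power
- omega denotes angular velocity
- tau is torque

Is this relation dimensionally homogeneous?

Yes

P (power) has dimensions [L^2 M T^-3].
omega (angular velocity) has dimensions [T^-1].
tau (torque) has dimensions [L^2 M T^-2].

Left side: [L^2 M T^-3]
Right side: [L^2 M T^-3]

Both sides have the same dimensions, so the equation is dimensionally consistent.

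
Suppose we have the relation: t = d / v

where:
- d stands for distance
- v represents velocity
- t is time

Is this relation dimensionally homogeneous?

Yes

d (distance) has dimensions [L].
v (velocity) has dimensions [L T^-1].
t (time) has dimensions [T].

Left side: [T]
Right side: [T]

Both sides have the same dimensions, so the equation is dimensionally consistent.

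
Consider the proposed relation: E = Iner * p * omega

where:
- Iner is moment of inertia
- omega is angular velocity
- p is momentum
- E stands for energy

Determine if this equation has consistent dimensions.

No

Iner (moment of inertia) has dimensions [L^2 M].
omega (angular velocity) has dimensions [T^-1].
p (momentum) has dimensions [L M T^-1].
E (energy) has dimensions [L^2 M T^-2].

Left side: [L^2 M T^-2]
Right side: [L^3 M^2 T^-2]

The two sides have different dimensions, so the equation is NOT dimensionally consistent.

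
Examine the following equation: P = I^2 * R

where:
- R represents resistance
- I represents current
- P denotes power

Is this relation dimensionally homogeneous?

Yes

R (resistance) has dimensions [I^-2 L^2 M T^-3].
I (current) has dimensions [I].
P (power) has dimensions [L^2 M T^-3].

Left side: [L^2 M T^-3]
Right side: [L^2 M T^-3]

Both sides have the same dimensions, so the equation is dimensionally consistent.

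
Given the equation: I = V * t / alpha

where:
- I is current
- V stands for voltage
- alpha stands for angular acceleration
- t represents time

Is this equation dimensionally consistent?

No

I (current) has dimensions [I].
V (voltage) has dimensions [I^-1 L^2 M T^-3].
alpha (angular acceleration) has dimensions [T^-2].
t (time) has dimensions [T].

Left side: [I]
Right side: [I^-1 L^2 M]

The two sides have different dimensions, so the equation is NOT dimensionally consistent.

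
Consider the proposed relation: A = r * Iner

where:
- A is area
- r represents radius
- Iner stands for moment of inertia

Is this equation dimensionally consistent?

No

A (area) has dimensions [L^2].
r (radius) has dimensions [L].
Iner (moment of inertia) has dimensions [L^2 M].

Left side: [L^2]
Right side: [L^3 M]

The two sides have different dimensions, so the equation is NOT dimensionally consistent.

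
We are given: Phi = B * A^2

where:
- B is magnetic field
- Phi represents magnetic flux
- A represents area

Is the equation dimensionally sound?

No

B (magnetic field) has dimensions [I^-1 M T^-2].
Phi (magnetic flux) has dimensions [I^-1 L^2 M T^-2].
A (area) has dimensions [L^2].

Left side: [I^-1 L^2 M T^-2]
Right side: [I^-1 L^4 M T^-2]

The two sides have different dimensions, so the equation is NOT dimensionally consistent.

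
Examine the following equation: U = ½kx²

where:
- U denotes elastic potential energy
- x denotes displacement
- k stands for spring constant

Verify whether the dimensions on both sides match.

Yes

U (elastic potential energy) has dimensions [L^2 M T^-2].
x (displacement) has dimensions [L].
k (spring constant) has dimensions [M T^-2].

Left side: [L^2 M T^-2]
Right side: [L^2 M T^-2]

Both sides have the same dimensions, so the equation is dimensionally consistent.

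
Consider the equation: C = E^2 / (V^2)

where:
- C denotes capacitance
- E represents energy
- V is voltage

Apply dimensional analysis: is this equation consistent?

No

C (capacitance) has dimensions [I^2 L^-2 M^-1 T^4].
E (energy) has dimensions [L^2 M T^-2].
V (voltage) has dimensions [I^-1 L^2 M T^-3].

Left side: [I^2 L^-2 M^-1 T^4]
Right side: [I^2 T^2]

The two sides have different dimensions, so the equation is NOT dimensionally consistent.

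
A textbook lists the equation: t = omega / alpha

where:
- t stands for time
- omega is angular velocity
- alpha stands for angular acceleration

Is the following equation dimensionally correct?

Yes

t (time) has dimensions [T].
omega (angular velocity) has dimensions [T^-1].
alpha (angular acceleration) has dimensions [T^-2].

Left side: [T]
Right side: [T]

Both sides have the same dimensions, so the equation is dimensionally consistent.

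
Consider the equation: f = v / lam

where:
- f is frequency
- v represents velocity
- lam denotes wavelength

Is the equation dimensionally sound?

Yes

f (frequency) has dimensions [T^-1].
v (velocity) has dimensions [L T^-1].
lam (wavelength) has dimensions [L].

Left side: [T^-1]
Right side: [T^-1]

Both sides have the same dimensions, so the equation is dimensionally consistent.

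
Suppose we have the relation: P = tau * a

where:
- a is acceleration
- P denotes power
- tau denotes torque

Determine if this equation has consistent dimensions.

No

a (acceleration) has dimensions [L T^-2].
P (power) has dimensions [L^2 M T^-3].
tau (torque) has dimensions [L^2 M T^-2].

Left side: [L^2 M T^-3]
Right side: [L^3 M T^-4]

The two sides have different dimensions, so the equation is NOT dimensionally consistent.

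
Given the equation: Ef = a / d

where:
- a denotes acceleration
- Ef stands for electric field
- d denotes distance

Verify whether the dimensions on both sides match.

No

a (acceleration) has dimensions [L T^-2].
Ef (electric field) has dimensions [I^-1 L M T^-3].
d (distance) has dimensions [L].

Left side: [I^-1 L M T^-3]
Right side: [T^-2]

The two sides have different dimensions, so the equation is NOT dimensionally consistent.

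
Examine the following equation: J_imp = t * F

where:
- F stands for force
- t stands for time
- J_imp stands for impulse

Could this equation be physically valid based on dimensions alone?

Yes

F (force) has dimensions [L M T^-2].
t (time) has dimensions [T].
J_imp (impulse) has dimensions [L M T^-1].

Left side: [L M T^-1]
Right side: [L M T^-1]

Both sides have the same dimensions, so the equation is dimensionally consistent.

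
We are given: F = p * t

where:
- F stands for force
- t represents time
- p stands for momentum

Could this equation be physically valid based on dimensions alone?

No

F (force) has dimensions [L M T^-2].
t (time) has dimensions [T].
p (momentum) has dimensions [L M T^-1].

Left side: [L M T^-2]
Right side: [L M]

The two sides have different dimensions, so the equation is NOT dimensionally consistent.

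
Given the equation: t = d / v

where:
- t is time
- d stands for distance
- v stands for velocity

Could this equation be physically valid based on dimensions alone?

Yes

t (time) has dimensions [T].
d (distance) has dimensions [L].
v (velocity) has dimensions [L T^-1].

Left side: [T]
Right side: [T]

Both sides have the same dimensions, so the equation is dimensionally consistent.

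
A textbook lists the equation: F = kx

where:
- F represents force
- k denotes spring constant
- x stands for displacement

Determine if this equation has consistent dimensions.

Yes

F (force) has dimensions [L M T^-2].
k (spring constant) has dimensions [M T^-2].
x (displacement) has dimensions [L].

Left side: [L M T^-2]
Right side: [L M T^-2]

Both sides have the same dimensions, so the equation is dimensionally consistent.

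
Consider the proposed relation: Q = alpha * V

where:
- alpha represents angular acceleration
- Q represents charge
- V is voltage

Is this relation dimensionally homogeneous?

No

alpha (angular acceleration) has dimensions [T^-2].
Q (charge) has dimensions [I T].
V (voltage) has dimensions [I^-1 L^2 M T^-3].

Left side: [I T]
Right side: [I^-1 L^2 M T^-5]

The two sides have different dimensions, so the equation is NOT dimensionally consistent.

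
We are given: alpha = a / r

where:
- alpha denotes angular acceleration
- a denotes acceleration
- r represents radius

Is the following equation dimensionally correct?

Yes

alpha (angular acceleration) has dimensions [T^-2].
a (acceleration) has dimensions [L T^-2].
r (radius) has dimensions [L].

Left side: [T^-2]
Right side: [T^-2]

Both sides have the same dimensions, so the equation is dimensionally consistent.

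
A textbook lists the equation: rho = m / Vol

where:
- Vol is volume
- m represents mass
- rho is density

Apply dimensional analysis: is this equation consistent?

Yes

Vol (volume) has dimensions [L^3].
m (mass) has dimensions [M].
rho (density) has dimensions [L^-3 M].

Left side: [L^-3 M]
Right side: [L^-3 M]

Both sides have the same dimensions, so the equation is dimensionally consistent.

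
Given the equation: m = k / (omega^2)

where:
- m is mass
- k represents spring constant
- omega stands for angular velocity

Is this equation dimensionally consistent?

Yes

m (mass) has dimensions [M].
k (spring constant) has dimensions [M T^-2].
omega (angular velocity) has dimensions [T^-1].

Left side: [M]
Right side: [M]

Both sides have the same dimensions, so the equation is dimensionally consistent.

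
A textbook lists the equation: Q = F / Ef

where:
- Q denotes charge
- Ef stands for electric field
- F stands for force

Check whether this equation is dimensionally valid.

Yes

Q (charge) has dimensions [I T].
Ef (electric field) has dimensions [I^-1 L M T^-3].
F (force) has dimensions [L M T^-2].

Left side: [I T]
Right side: [I T]

Both sides have the same dimensions, so the equation is dimensionally consistent.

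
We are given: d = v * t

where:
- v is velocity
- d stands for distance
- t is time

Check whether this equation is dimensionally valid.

Yes

v (velocity) has dimensions [L T^-1].
d (distance) has dimensions [L].
t (time) has dimensions [T].

Left side: [L]
Right side: [L]

Both sides have the same dimensions, so the equation is dimensionally consistent.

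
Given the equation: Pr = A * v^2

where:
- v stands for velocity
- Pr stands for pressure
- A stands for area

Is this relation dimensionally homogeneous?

No

v (velocity) has dimensions [L T^-1].
Pr (pressure) has dimensions [L^-1 M T^-2].
A (area) has dimensions [L^2].

Left side: [L^-1 M T^-2]
Right side: [L^4 T^-2]

The two sides have different dimensions, so the equation is NOT dimensionally consistent.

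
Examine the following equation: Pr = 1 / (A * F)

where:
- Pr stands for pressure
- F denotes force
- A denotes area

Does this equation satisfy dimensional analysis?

No

Pr (pressure) has dimensions [L^-1 M T^-2].
F (force) has dimensions [L M T^-2].
A (area) has dimensions [L^2].

Left side: [L^-1 M T^-2]
Right side: [L^-3 M^-1 T^2]

The two sides have different dimensions, so the equation is NOT dimensionally consistent.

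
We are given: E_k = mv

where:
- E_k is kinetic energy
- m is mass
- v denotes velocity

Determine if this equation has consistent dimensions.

No

E_k (kinetic energy) has dimensions [L^2 M T^-2].
m (mass) has dimensions [M].
v (velocity) has dimensions [L T^-1].

Left side: [L^2 M T^-2]
Right side: [L M T^-1]

The two sides have different dimensions, so the equation is NOT dimensionally consistent.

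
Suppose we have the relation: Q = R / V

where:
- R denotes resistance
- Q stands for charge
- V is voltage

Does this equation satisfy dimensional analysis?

No

R (resistance) has dimensions [I^-2 L^2 M T^-3].
Q (charge) has dimensions [I T].
V (voltage) has dimensions [I^-1 L^2 M T^-3].

Left side: [I T]
Right side: [I^-1]

The two sides have different dimensions, so the equation is NOT dimensionally consistent.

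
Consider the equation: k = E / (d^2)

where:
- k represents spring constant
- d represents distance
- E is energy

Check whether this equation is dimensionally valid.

Yes

k (spring constant) has dimensions [M T^-2].
d (distance) has dimensions [L].
E (energy) has dimensions [L^2 M T^-2].

Left side: [M T^-2]
Right side: [M T^-2]

Both sides have the same dimensions, so the equation is dimensionally consistent.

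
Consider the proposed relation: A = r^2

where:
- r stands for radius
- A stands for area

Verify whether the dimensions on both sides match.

Yes

r (radius) has dimensions [L].
A (area) has dimensions [L^2].

Left side: [L^2]
Right side: [L^2]

Both sides have the same dimensions, so the equation is dimensionally consistent.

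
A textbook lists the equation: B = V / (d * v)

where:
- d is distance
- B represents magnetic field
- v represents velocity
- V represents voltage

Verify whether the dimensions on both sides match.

Yes

d (distance) has dimensions [L].
B (magnetic field) has dimensions [I^-1 M T^-2].
v (velocity) has dimensions [L T^-1].
V (voltage) has dimensions [I^-1 L^2 M T^-3].

Left side: [I^-1 M T^-2]
Right side: [I^-1 M T^-2]

Both sides have the same dimensions, so the equation is dimensionally consistent.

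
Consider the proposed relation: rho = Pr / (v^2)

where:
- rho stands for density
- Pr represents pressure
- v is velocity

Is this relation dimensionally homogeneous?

Yes

rho (density) has dimensions [L^-3 M].
Pr (pressure) has dimensions [L^-1 M T^-2].
v (velocity) has dimensions [L T^-1].

Left side: [L^-3 M]
Right side: [L^-3 M]

Both sides have the same dimensions, so the equation is dimensionally consistent.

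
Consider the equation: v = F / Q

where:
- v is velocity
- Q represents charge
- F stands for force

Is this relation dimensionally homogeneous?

No

v (velocity) has dimensions [L T^-1].
Q (charge) has dimensions [I T].
F (force) has dimensions [L M T^-2].

Left side: [L T^-1]
Right side: [I^-1 L M T^-3]

The two sides have different dimensions, so the equation is NOT dimensionally consistent.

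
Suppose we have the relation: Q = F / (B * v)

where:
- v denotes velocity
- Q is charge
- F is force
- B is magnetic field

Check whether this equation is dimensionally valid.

Yes

v (velocity) has dimensions [L T^-1].
Q (charge) has dimensions [I T].
F (force) has dimensions [L M T^-2].
B (magnetic field) has dimensions [I^-1 M T^-2].

Left side: [I T]
Right side: [I T]

Both sides have the same dimensions, so the equation is dimensionally consistent.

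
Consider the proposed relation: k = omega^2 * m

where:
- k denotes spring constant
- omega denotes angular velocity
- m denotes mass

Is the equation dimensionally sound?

Yes

k (spring constant) has dimensions [M T^-2].
omega (angular velocity) has dimensions [T^-1].
m (mass) has dimensions [M].

Left side: [M T^-2]
Right side: [M T^-2]

Both sides have the same dimensions, so the equation is dimensionally consistent.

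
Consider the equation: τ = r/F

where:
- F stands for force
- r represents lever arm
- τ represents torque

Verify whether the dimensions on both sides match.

No

F (force) has dimensions [L M T^-2].
r (lever arm) has dimensions [L].
τ (torque) has dimensions [L^2 M T^-2].

Left side: [L^2 M T^-2]
Right side: [M^-1 T^2]

The two sides have different dimensions, so the equation is NOT dimensionally consistent.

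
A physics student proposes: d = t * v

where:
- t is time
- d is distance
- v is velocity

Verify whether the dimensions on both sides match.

Yes

t (time) has dimensions [T].
d (distance) has dimensions [L].
v (velocity) has dimensions [L T^-1].

Left side: [L]
Right side: [L]

Both sides have the same dimensions, so the equation is dimensionally consistent.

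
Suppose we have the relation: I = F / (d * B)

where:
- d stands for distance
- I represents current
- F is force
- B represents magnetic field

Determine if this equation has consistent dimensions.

Yes

d (distance) has dimensions [L].
I (current) has dimensions [I].
F (force) has dimensions [L M T^-2].
B (magnetic field) has dimensions [I^-1 M T^-2].

Left side: [I]
Right side: [I]

Both sides have the same dimensions, so the equation is dimensionally consistent.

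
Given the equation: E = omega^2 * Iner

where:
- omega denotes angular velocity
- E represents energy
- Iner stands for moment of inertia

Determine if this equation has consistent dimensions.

Yes

omega (angular velocity) has dimensions [T^-1].
E (energy) has dimensions [L^2 M T^-2].
Iner (moment of inertia) has dimensions [L^2 M].

Left side: [L^2 M T^-2]
Right side: [L^2 M T^-2]

Both sides have the same dimensions, so the equation is dimensionally consistent.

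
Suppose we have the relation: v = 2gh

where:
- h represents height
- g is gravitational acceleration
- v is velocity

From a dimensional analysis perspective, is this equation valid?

No

h (height) has dimensions [L].
g (gravitational acceleration) has dimensions [L T^-2].
v (velocity) has dimensions [L T^-1].

Left side: [L T^-1]
Right side: [L^2 T^-2]

The two sides have different dimensions, so the equation is NOT dimensionally consistent.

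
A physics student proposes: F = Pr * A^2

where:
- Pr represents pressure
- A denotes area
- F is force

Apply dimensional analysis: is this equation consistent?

No

Pr (pressure) has dimensions [L^-1 M T^-2].
A (area) has dimensions [L^2].
F (force) has dimensions [L M T^-2].

Left side: [L M T^-2]
Right side: [L^3 M T^-2]

The two sides have different dimensions, so the equation is NOT dimensionally consistent.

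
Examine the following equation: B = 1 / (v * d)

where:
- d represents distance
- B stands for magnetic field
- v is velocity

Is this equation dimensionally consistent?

No

d (distance) has dimensions [L].
B (magnetic field) has dimensions [I^-1 M T^-2].
v (velocity) has dimensions [L T^-1].

Left side: [I^-1 M T^-2]
Right side: [L^-2 T]

The two sides have different dimensions, so the equation is NOT dimensionally consistent.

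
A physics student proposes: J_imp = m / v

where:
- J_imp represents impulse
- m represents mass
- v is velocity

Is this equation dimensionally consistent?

No

J_imp (impulse) has dimensions [L M T^-1].
m (mass) has dimensions [M].
v (velocity) has dimensions [L T^-1].

Left side: [L M T^-1]
Right side: [L^-1 M T]

The two sides have different dimensions, so the equation is NOT dimensionally consistent.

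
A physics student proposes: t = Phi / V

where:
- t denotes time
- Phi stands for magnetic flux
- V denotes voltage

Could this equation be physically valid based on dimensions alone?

Yes

t (time) has dimensions [T].
Phi (magnetic flux) has dimensions [I^-1 L^2 M T^-2].
V (voltage) has dimensions [I^-1 L^2 M T^-3].

Left side: [T]
Right side: [T]

Both sides have the same dimensions, so the equation is dimensionally consistent.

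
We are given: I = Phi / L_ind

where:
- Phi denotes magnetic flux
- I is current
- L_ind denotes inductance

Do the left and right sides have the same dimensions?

Yes

Phi (magnetic flux) has dimensions [I^-1 L^2 M T^-2].
I (current) has dimensions [I].
L_ind (inductance) has dimensions [I^-2 L^2 M T^-2].

Left side: [I]
Right side: [I]

Both sides have the same dimensions, so the equation is dimensionally consistent.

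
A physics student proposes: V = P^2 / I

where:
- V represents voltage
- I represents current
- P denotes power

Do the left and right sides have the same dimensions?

No

V (voltage) has dimensions [I^-1 L^2 M T^-3].
I (current) has dimensions [I].
P (power) has dimensions [L^2 M T^-3].

Left side: [I^-1 L^2 M T^-3]
Right side: [I^-1 L^4 M^2 T^-6]

The two sides have different dimensions, so the equation is NOT dimensionally consistent.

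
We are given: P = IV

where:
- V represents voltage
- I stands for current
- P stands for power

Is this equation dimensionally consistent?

Yes

V (voltage) has dimensions [I^-1 L^2 M T^-3].
I (current) has dimensions [I].
P (power) has dimensions [L^2 M T^-3].

Left side: [L^2 M T^-3]
Right side: [L^2 M T^-3]

Both sides have the same dimensions, so the equation is dimensionally consistent.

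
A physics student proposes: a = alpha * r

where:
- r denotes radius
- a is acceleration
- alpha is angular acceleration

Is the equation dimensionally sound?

Yes

r (radius) has dimensions [L].
a (acceleration) has dimensions [L T^-2].
alpha (angular acceleration) has dimensions [T^-2].

Left side: [L T^-2]
Right side: [L T^-2]

Both sides have the same dimensions, so the equation is dimensionally consistent.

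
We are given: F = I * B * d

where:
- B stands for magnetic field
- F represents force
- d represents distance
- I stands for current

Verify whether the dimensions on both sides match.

Yes

B (magnetic field) has dimensions [I^-1 M T^-2].
F (force) has dimensions [L M T^-2].
d (distance) has dimensions [L].
I (current) has dimensions [I].

Left side: [L M T^-2]
Right side: [L M T^-2]

Both sides have the same dimensions, so the equation is dimensionally consistent.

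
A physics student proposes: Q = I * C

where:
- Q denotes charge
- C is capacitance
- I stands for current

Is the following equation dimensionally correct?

No

Q (charge) has dimensions [I T].
C (capacitance) has dimensions [I^2 L^-2 M^-1 T^4].
I (current) has dimensions [I].

Left side: [I T]
Right side: [I^3 L^-2 M^-1 T^4]

The two sides have different dimensions, so the equation is NOT dimensionally consistent.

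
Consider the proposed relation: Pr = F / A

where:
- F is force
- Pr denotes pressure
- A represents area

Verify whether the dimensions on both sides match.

Yes

F (force) has dimensions [L M T^-2].
Pr (pressure) has dimensions [L^-1 M T^-2].
A (area) has dimensions [L^2].

Left side: [L^-1 M T^-2]
Right side: [L^-1 M T^-2]

Both sides have the same dimensions, so the equation is dimensionally consistent.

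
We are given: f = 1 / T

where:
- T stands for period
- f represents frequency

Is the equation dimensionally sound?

Yes

T (period) has dimensions [T].
f (frequency) has dimensions [T^-1].

Left side: [T^-1]
Right side: [T^-1]

Both sides have the same dimensions, so the equation is dimensionally consistent.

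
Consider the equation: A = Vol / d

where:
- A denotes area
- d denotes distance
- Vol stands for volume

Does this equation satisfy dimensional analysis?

Yes

A (area) has dimensions [L^2].
d (distance) has dimensions [L].
Vol (volume) has dimensions [L^3].

Left side: [L^2]
Right side: [L^2]

Both sides have the same dimensions, so the equation is dimensionally consistent.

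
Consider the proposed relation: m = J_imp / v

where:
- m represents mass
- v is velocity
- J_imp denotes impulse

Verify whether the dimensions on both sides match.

Yes

m (mass) has dimensions [M].
v (velocity) has dimensions [L T^-1].
J_imp (impulse) has dimensions [L M T^-1].

Left side: [M]
Right side: [M]

Both sides have the same dimensions, so the equation is dimensionally consistent.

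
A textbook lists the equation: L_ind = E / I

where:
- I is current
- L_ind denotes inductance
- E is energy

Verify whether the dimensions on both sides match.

No

I (current) has dimensions [I].
L_ind (inductance) has dimensions [I^-2 L^2 M T^-2].
E (energy) has dimensions [L^2 M T^-2].

Left side: [I^-2 L^2 M T^-2]
Right side: [I^-1 L^2 M T^-2]

The two sides have different dimensions, so the equation is NOT dimensionally consistent.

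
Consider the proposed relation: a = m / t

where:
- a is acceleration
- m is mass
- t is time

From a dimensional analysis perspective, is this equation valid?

No

a (acceleration) has dimensions [L T^-2].
m (mass) has dimensions [M].
t (time) has dimensions [T].

Left side: [L T^-2]
Right side: [M T^-1]

The two sides have different dimensions, so the equation is NOT dimensionally consistent.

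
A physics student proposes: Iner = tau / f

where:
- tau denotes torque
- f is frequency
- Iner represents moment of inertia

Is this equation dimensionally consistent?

No

tau (torque) has dimensions [L^2 M T^-2].
f (frequency) has dimensions [T^-1].
Iner (moment of inertia) has dimensions [L^2 M].

Left side: [L^2 M]
Right side: [L^2 M T^-1]

The two sides have different dimensions, so the equation is NOT dimensionally consistent.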